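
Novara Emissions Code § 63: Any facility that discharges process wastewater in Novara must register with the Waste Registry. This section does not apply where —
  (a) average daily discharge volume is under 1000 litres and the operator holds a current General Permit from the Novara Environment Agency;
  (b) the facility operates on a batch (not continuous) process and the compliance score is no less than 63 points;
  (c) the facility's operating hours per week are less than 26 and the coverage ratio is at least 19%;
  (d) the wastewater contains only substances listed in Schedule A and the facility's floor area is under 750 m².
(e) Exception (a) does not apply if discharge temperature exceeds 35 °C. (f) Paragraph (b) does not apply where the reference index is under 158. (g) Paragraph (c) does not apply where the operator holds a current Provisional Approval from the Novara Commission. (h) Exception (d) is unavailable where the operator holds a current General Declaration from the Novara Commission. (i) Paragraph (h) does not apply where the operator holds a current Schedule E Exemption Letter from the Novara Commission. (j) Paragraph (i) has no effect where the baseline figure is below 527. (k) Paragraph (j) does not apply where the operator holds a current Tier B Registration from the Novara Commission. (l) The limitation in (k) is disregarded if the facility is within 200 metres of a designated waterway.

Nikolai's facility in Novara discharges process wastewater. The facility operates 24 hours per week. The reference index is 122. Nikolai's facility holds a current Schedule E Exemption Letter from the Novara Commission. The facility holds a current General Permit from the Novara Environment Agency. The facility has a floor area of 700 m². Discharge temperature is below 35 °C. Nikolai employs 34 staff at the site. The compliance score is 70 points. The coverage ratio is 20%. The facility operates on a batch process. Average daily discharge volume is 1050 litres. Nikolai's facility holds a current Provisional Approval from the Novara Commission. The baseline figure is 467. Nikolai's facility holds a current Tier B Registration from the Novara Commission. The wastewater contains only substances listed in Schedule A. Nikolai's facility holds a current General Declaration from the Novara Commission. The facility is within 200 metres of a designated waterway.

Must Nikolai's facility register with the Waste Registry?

Exception (a) requires that average daily discharge volume is under 1000 litres; but average daily discharge volume is 1050 litres, not under 1000 litres, so (a) is unavailable.
Exception (b): the facility operates on a batch process; the compliance score is 70 points, meeting the 63 points threshold — every condition holds. But applying paragraph (f): (f) is triggered — the reference index is 122, under the 158 limit. Exception (b) does not apply.
Exception (c): the facility's operating hours per week are 24, less than the 26 limit; the coverage ratio is 20%, meeting the 19% threshold — every condition holds. But applying paragraph (g): (g) is engaged — a current Provisional Approval is held. So (c) is unavailable.
Exception (d)'s conditions are all satisfied: the wastewater is Schedule-A-only; the facility's floor area is 700 m², under the 750 m² limit. Turning to paragraphs (h)–(l): (h) is engaged — a current General Declaration is held. (i) is triggered (a current Schedule E Exemption Letter is held), but is displaced by (j): (j) is engaged — the baseline figure is 467, below the 527 limit. (k) operates (a current Tier B Registration is held), but is displaced by (l): (l) operates against (k): the facility is within 200 m of a designated waterway. (d) is therefore removed.
No exception applies. The general rule governs.

Yes — Nikolai's facility must register with the Waste Registry.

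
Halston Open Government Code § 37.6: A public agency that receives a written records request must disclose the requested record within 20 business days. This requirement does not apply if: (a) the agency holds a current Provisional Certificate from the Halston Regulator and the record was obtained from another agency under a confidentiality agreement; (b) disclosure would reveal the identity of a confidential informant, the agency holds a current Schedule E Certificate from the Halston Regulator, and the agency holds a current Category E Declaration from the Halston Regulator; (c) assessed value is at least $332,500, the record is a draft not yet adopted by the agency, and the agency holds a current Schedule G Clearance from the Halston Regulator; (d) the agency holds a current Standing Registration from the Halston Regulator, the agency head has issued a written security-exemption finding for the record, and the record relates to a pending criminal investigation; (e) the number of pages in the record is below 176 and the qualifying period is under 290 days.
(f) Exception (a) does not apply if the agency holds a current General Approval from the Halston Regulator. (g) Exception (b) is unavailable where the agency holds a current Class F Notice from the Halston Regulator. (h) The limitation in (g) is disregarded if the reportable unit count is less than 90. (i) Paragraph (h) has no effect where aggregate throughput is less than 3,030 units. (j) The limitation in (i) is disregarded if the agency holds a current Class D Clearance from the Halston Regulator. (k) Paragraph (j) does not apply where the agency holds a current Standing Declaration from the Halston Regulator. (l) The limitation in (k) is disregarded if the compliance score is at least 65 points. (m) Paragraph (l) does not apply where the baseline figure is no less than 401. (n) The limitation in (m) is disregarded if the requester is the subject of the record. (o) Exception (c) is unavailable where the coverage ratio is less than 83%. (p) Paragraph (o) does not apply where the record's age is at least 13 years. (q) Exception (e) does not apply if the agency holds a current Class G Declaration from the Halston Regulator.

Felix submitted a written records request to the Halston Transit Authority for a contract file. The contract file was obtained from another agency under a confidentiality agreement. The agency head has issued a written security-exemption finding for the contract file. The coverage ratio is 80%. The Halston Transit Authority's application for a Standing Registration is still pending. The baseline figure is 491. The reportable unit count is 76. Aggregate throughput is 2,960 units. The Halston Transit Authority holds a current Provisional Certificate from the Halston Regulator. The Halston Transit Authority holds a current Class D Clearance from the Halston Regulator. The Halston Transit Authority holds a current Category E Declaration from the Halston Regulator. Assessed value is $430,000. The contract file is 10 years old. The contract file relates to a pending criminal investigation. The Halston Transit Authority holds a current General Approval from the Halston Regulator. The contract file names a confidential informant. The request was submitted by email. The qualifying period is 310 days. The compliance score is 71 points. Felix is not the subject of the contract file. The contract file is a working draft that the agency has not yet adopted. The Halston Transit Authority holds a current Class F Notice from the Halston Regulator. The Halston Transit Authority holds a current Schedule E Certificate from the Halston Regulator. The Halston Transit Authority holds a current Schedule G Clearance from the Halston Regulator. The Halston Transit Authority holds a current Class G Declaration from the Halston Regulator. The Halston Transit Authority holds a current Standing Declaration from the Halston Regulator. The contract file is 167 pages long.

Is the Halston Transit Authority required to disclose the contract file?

Exception (a) is satisfied on its face — a current Provisional Certificate is held; the contract file was obtained under a confidentiality agreement. But applying paragraph (f): (f) operates against (a): a current General Approval is held. (a) is therefore removed.
Exception (b) is satisfied on its face — the contract file names a confidential informant; a current Schedule E Certificate is held; a current Category E Declaration is held. Turning to paragraphs (g)–(n): (g) operates against (b): a current Class F Notice is held. (h) is triggered (the reportable unit count is 76, less than the 90 limit), but is itself disapplied by (i): (i) operates against (h): aggregate throughput is 2,960 units, less than the 3,030 units limit. (j) would limit (i) — a current Class D Clearance is held — but (k) sets (j) aside: (k) applies — a current Standing Declaration is held. (l) would limit (k) — the compliance score is 71 points, meeting the 65 points threshold — but (m) sets (l) aside: (m) is engaged — the baseline figure is 491, meeting the 401 threshold. (n), which would lift (m), does not operate here — Felix is not the subject of the contract file. Exception (b) does not apply.
Exception (c) is satisfied on its face — assessed value is $430,000, meeting the $332,500 threshold; the contract file is an unadopted draft; a current Schedule G Clearance is held. However, paragraphs (o)–(p) must be considered: (o) is triggered — the coverage ratio is 80%, less than the 83% limit. (p), which would lift (o), is not engaged — the record's age is 10 years, short of 13 years. So (c) is unavailable.
Exception (d) does not apply: no current Standing Registration is held.
Exception (e) fails — the qualifying period is 310 days, not under 290 days.
Every exception is unavailable, so the rule governs.

Yes — the Halston Transit Authority must disclose the contract file.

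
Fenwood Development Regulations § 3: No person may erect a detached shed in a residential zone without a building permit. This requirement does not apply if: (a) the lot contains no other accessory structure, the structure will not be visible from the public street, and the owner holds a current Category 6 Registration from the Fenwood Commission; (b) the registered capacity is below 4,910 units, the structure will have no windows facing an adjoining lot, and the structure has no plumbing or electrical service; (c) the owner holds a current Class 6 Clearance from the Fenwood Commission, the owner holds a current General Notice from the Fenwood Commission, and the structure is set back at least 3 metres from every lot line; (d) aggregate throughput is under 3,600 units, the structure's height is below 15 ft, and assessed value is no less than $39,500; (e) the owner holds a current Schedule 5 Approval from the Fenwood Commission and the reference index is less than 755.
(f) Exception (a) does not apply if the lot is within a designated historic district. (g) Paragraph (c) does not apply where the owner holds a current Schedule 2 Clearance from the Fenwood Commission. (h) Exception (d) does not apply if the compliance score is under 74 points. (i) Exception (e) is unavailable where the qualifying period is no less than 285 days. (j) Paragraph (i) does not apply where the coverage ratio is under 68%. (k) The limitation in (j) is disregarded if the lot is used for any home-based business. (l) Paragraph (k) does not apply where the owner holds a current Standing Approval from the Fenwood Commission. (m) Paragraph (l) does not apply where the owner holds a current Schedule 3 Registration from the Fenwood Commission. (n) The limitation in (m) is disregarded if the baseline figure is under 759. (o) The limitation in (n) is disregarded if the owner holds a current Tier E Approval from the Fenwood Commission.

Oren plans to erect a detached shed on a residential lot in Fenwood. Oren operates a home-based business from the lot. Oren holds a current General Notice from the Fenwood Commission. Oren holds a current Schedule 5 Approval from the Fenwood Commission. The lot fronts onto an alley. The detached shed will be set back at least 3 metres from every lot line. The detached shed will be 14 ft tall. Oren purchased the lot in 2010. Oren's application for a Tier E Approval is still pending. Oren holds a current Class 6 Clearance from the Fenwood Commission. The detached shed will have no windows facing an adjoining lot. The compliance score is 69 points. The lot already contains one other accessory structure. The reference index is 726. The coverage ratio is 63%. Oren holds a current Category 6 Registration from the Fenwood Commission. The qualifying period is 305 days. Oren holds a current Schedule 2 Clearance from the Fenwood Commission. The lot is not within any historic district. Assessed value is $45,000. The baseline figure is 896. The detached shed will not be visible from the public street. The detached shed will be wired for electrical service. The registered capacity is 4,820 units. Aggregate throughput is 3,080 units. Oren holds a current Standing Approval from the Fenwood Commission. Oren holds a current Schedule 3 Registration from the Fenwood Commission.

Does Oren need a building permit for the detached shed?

Yes — Oren must obtain a building permit.

Exception (a) fails — the lot already has another accessory structure.
Exception (b) fails — electrical service is planned.
Exception (c): a current Class 6 Clearance is held; a current General Notice is held; the setback is at least 3 m on every side — every condition holds. However, paragraph (g) must be considered: (g) operates against (c): a current Schedule 2 Clearance is held. So (c) is unavailable.
Exception (d) is satisfied on its face — aggregate throughput is 3,080 units, under the 3,600 units limit; the structure's height is 14 ft, below the 15 ft limit; assessed value is $45,000, meeting the $39,500 threshold. However, paragraph (h) must be considered: (h) operates — the compliance score is 69 points, under the 74 points limit. (d) is therefore removed.
Exception (e): a current Schedule 5 Approval is held; the reference index is 726, less than the 755 limit — every condition holds. But applying paragraphs (i)–(o): (i) operates against (e): the qualifying period is 305 days, meeting the 285 days threshold. (j) would limit (i) — the coverage ratio is 63%, under the 68% limit — but (k) sets (j) aside: (k) operates against (j): a home-based business operates on the lot. (l) would limit (k) — a current Standing Approval is held — but (m) sets (l) aside: (m) operates against (l): a current Schedule 3 Registration is held. (n) is inapplicable (the baseline figure is 896, not under 759), so (m) stands. Exception (e) does not apply.
No exception applies. The general rule governs.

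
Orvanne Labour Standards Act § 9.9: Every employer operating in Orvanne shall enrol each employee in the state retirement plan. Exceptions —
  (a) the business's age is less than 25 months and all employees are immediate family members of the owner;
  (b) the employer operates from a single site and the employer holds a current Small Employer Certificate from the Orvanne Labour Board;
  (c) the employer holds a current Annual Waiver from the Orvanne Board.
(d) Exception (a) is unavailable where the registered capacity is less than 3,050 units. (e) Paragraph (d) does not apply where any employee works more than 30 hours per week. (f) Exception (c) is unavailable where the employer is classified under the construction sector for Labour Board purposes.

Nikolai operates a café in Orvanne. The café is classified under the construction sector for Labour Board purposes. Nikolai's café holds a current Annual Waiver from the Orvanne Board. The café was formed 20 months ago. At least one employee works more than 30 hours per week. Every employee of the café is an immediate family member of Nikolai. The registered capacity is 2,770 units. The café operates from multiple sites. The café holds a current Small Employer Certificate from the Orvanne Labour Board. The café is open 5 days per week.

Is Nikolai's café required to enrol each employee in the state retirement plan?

No — exception (a) applies; Nikolai's café is not required to enrol each employee in the state retirement plan.

Exception (a): the business's age is 20 months, less than the 25 months limit; every employee is an immediate family member — every condition holds. Applying paragraphs (d)–(e): (d) would limit (a) — the registered capacity is 2,770 units, less than the 3,050 units limit — but (e) sets (d) aside: (e) operates against (d): at least one employee exceeds 30 hours/week. So (a) applies.
Exception (b) does not apply: the employer operates from multiple sites.
Exception (c)'s conditions are all satisfied: a current Annual Waiver is held. Turning to paragraph (f): (f) operates — the café is classified under the construction sector. (c) is therefore removed.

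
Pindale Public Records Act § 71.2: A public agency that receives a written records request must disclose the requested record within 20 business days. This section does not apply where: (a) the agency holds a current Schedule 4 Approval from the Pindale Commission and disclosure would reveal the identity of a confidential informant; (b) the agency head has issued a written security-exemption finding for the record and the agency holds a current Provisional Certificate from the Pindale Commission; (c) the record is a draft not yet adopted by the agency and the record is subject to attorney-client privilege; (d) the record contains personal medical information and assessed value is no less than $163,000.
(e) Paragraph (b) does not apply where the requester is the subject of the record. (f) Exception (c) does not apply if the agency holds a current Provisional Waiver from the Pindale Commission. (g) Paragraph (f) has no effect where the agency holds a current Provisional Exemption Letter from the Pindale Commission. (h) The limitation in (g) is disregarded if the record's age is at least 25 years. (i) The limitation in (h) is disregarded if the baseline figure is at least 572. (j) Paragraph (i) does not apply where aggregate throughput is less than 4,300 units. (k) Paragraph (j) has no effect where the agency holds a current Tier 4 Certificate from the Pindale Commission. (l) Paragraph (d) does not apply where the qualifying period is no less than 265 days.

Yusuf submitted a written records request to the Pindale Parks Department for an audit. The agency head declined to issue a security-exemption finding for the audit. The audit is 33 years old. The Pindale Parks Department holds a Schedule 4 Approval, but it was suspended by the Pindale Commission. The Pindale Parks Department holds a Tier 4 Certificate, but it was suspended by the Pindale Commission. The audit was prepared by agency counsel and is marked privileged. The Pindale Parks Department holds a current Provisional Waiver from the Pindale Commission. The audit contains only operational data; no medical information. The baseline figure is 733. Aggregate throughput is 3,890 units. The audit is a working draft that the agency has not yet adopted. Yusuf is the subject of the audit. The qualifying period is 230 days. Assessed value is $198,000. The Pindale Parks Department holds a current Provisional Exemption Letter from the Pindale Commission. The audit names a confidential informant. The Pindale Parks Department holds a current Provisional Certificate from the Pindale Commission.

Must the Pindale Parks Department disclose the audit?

Exception (a) requires that the agency holds a current Schedule 4 Approval from the Pindale Commission; but the Schedule 4 Approval is not current, so (a) is unavailable.
Exception (b) requires that the agency head has issued a written security-exemption finding for the record; but the agency head declined to issue a security-exemption finding, so (b) is unavailable.
Exception (c): the audit is an unadopted draft; the audit is privileged — every condition holds. However, paragraphs (f)–(k) must be considered: (f) operates against (c): a current Provisional Waiver is held. (g) would limit (f) — a current Provisional Exemption Letter is held — but (h) sets (g) aside: (h) is triggered — the record's age is 33 years, meeting the 25 years threshold. (i) would limit (h) — the baseline figure is 733, meeting the 572 threshold — but (j) sets (i) aside: (j) applies — aggregate throughput is 3,890 units, less than the 4,300 units limit. (k), which would lift (j), does not operate here — no current Tier 4 Certificate is held. (c) is therefore removed.
Exception (d) does not apply: the audit contains only operational data.
No exception is made out. the Pindale Parks Department falls within the general rule.

Yes — the Pindale Parks Department must disclose the audit.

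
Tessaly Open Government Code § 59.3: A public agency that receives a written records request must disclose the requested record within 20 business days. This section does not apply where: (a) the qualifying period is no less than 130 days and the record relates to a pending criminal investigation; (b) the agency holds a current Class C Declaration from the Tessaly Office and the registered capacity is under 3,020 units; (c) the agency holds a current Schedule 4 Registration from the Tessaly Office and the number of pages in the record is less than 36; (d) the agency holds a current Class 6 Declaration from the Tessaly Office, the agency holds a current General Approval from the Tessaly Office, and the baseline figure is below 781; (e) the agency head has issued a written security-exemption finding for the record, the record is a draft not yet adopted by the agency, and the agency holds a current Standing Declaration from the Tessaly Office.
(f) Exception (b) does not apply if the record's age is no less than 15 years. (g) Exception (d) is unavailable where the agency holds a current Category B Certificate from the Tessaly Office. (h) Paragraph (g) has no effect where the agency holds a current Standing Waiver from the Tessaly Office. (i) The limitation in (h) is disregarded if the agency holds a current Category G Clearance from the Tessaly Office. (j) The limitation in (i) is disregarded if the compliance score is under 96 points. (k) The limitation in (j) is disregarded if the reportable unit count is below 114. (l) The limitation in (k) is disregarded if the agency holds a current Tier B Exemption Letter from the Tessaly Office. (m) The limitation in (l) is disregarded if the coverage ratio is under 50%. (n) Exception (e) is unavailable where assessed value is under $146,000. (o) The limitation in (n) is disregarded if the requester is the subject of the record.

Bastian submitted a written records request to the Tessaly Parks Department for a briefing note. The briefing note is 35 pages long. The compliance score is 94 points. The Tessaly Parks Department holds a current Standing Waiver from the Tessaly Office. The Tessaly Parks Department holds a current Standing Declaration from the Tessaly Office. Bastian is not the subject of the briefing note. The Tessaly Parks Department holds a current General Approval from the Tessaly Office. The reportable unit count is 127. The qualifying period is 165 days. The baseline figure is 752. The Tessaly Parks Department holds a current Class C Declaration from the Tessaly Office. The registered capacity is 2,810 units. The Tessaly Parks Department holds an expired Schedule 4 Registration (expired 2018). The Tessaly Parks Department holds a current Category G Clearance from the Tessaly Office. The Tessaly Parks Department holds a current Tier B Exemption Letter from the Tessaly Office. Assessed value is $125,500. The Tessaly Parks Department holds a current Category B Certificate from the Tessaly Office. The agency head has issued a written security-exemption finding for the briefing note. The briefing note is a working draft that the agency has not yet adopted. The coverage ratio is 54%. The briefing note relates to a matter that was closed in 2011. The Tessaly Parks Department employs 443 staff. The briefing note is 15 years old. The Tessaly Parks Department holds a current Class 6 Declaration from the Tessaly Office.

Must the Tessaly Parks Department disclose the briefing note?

No — exception (d) applies; the Tessaly Parks Department is not required to disclose the briefing note.

Exception (a) does not apply: the briefing note relates to a closed matter.
Exception (b): a current Class C Declaration is held; the registered capacity is 2,810 units, under the 3,020 units limit — every condition holds. However, paragraph (f) must be considered: (f) operates against (b): the record's age is 15 years, meeting the 15 years threshold. Exception (b) does not apply.
Exception (c) does not apply: the Schedule 4 Registration is not current.
Exception (d): a current Class 6 Declaration is held; a current General Approval is held; the baseline figure is 752, below the 781 limit — every condition holds. Applying paragraphs (g)–(m): (g) is triggered (a current Category B Certificate is held), but is itself disapplied by (h): (h) operates against (g): a current Standing Waiver is held. (i) would limit (h) — a current Category G Clearance is held — but (j) sets (i) aside: (j) operates against (i): the compliance score is 94 points, under the 96 points limit. (k), which would lift (j), is not triggered — the reportable unit count is 127, not below 114. Exception (d) stands.
All of (e)'s requirements are met (a written security-exemption finding has been issued; the briefing note is an unadopted draft; a current Standing Declaration is held). Turning to paragraphs (n)–(o): (n) operates against (e): assessed value is $125,500, under the $146,000 limit. (o), which would lift (n), does not operate here — Bastian is not the subject of the briefing note. (e) is therefore removed.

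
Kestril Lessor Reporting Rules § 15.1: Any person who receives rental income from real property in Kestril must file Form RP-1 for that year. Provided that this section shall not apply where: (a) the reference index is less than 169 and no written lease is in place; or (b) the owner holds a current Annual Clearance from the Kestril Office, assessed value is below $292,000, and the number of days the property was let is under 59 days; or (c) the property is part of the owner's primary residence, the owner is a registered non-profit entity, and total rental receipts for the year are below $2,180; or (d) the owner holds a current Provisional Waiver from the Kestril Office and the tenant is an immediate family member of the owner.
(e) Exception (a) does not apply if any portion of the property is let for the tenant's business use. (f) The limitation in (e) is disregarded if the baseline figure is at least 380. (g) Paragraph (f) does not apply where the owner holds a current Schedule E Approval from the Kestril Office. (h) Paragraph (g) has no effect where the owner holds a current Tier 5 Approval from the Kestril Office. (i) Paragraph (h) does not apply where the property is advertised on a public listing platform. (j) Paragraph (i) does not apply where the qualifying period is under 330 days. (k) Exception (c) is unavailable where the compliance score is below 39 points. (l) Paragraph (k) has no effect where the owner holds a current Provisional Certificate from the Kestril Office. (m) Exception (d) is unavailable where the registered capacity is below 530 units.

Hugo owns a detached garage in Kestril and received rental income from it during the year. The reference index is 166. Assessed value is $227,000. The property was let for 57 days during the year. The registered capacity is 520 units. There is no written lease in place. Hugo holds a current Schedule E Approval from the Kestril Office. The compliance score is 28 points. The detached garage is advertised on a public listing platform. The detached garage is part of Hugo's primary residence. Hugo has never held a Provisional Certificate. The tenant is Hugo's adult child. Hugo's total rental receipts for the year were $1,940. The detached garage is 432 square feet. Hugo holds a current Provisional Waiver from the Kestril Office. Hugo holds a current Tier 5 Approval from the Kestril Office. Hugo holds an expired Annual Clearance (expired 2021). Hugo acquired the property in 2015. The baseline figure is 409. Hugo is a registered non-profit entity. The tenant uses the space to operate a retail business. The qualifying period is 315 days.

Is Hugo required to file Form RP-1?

Exception (a) is satisfied on its face — the reference index is 166, less than the 169 limit; there is no written lease. Considering the limiting provisions: (e) is triggered (the space is let for business use), but yields to (f): (f) operates — the baseline figure is 409, meeting the 380 threshold. (g) would limit (f) — a current Schedule E Approval is held — but (h) sets (g) aside: (h) operates against (g): a current Tier 5 Approval is held. (i) applies (the property is publicly advertised), but is displaced by (j): (j) applies — the qualifying period is 315 days, under the 330 days limit. So (a) applies.
Exception (b) does not apply: no current Annual Clearance is held.
Exception (c)'s conditions are all satisfied: the detached garage is part of the primary residence; Hugo is a registered non-profit; total rental receipts for the year are $1,940, below the $2,180 limit. However, paragraphs (k)–(l) must be considered: (k) operates against (c): the compliance score is 28 points, below the 39 points limit. (l) is inapplicable (the Provisional Certificate is not current), so (k) stands. So (c) is unavailable.
Exception (d): a current Provisional Waiver is held; the tenant is an immediate family member — every condition holds. However, paragraph (m) must be considered: (m) operates against (d): the registered capacity is 520 units, below the 530 units limit. So (d) is unavailable.

No — exception (a) applies; Hugo is not required to file Form RP-1.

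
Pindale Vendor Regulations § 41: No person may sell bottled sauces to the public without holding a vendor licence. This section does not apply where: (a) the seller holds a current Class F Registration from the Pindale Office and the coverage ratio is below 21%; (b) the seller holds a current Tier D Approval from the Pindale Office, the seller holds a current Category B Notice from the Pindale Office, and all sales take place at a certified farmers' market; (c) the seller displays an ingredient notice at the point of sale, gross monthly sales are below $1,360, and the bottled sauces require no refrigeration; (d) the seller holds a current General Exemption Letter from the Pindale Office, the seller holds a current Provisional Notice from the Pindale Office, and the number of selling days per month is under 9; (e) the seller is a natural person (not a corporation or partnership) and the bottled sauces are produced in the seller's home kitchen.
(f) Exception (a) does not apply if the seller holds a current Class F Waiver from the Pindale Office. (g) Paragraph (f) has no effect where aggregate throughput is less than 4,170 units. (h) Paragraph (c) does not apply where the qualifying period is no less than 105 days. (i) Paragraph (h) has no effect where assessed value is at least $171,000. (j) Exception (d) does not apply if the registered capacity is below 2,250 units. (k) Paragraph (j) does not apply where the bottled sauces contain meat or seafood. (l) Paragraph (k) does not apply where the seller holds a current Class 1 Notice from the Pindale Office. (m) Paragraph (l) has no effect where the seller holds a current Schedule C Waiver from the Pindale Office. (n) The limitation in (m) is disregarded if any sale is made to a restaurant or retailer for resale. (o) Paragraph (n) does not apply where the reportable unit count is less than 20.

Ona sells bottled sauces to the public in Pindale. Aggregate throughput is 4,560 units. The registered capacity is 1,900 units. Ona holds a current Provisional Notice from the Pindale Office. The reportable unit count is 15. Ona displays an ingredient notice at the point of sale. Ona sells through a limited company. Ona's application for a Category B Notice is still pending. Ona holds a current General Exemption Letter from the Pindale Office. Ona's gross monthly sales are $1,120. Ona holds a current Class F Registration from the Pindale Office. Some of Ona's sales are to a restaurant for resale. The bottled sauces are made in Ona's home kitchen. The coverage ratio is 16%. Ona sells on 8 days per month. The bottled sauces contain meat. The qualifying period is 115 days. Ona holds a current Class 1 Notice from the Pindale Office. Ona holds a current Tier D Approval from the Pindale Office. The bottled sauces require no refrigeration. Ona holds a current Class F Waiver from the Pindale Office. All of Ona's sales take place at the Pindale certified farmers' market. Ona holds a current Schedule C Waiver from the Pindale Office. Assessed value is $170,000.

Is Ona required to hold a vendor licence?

No — exception (d) applies; Ona is not required to hold a vendor licence.

Exception (a)'s conditions are all satisfied: a current Class F Registration is held; the coverage ratio is 16%, below the 21% limit. Turning to paragraphs (f)–(g): (f) operates against (a): a current Class F Waiver is held. (g), which would lift (f), is not triggered — aggregate throughput is 4,560 units, not less than 4,170 units. So (a) is unavailable.
Exception (b) fails — no current Category B Notice is held.
Exception (c) is satisfied on its face — an ingredient notice is displayed; gross monthly sales are $1,120, below the $1,360 limit; the bottled sauces are shelf-stable. But: (h) is triggered — the qualifying period is 115 days, meeting the 105 days threshold. (i) is not engaged (assessed value is $170,000, short of $171,000), so (h) stands. Exception (c) does not apply.
Exception (d): a current General Exemption Letter is held; a current Provisional Notice is held; the number of selling days per month is 8, under the 9 limit — every condition holds. Under paragraphs (j)–(o): (j) is engaged (the registered capacity is 1,900 units, below the 2,250 units limit), but is displaced by (k): (k) is triggered — the bottled sauces contain meat. (l) is triggered (a current Class 1 Notice is held), but is overridden by (m): (m) operates against (l): a current Schedule C Waiver is held. (n) would limit (m) — some sales are to a restaurant for resale — but (o) sets (n) aside: (o) is engaged — the reportable unit count is 15, less than the 20 limit. So (d) applies.
Exception (e) fails — the seller operates through a limited company.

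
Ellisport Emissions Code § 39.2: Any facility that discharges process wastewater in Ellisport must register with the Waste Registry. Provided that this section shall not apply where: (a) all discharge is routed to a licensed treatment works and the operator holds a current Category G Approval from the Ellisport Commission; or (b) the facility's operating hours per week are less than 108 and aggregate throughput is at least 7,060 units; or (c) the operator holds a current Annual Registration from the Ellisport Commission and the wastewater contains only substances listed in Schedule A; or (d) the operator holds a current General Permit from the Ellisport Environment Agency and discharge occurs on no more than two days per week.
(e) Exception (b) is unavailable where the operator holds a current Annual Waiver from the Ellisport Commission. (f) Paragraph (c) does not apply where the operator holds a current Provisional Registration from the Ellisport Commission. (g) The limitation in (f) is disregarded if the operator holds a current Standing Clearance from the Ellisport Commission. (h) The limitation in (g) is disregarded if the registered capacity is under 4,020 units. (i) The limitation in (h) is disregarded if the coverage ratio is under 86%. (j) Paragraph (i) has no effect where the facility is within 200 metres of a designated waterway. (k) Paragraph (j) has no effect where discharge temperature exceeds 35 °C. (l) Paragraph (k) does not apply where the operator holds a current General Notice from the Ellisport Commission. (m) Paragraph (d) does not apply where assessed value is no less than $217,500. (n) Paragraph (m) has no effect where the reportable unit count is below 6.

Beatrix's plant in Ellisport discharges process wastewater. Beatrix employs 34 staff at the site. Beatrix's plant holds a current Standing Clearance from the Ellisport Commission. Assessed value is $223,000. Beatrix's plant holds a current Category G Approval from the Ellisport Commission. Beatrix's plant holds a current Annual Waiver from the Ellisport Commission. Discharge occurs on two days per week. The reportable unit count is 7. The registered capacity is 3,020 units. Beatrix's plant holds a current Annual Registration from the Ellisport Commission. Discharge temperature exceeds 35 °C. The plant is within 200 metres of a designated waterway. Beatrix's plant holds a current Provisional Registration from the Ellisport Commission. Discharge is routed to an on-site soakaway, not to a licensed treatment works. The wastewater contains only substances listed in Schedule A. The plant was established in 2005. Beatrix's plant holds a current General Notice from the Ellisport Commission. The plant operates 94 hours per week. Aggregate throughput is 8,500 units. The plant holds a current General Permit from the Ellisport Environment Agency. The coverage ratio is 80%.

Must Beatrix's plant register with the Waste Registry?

Exception (a) does not apply: discharge is not routed to a licensed treatment works.
Exception (b): the facility's operating hours per week are 94, less than the 108 limit; aggregate throughput is 8,500 units, meeting the 7,060 units threshold — every condition holds. However, paragraph (e) must be considered: (e) is triggered — a current Annual Waiver is held. (b) is therefore removed.
All of (c)'s requirements are met (a current Annual Registration is held; the wastewater is Schedule-A-only). Turning to paragraphs (f)–(l): (f) operates against (c): a current Provisional Registration is held. (g) would limit (f) — a current Standing Clearance is held — but (h) sets (g) aside: (h) operates against (g): the registered capacity is 3,020 units, under the 4,020 units limit. (i) would limit (h) — the coverage ratio is 80%, under the 86% limit — but (j) sets (i) aside: (j) operates against (i): the plant is within 200 m of a designated waterway. (k) is triggered (discharge temperature exceeds 35 °C), but is itself disapplied by (l): (l) applies — a current General Notice is held. So (c) is unavailable.
Exception (d) is satisfied on its face — a current General Permit is held; discharge occurs on no more than two days per week. Turning to paragraphs (m)–(n): (m) is triggered — assessed value is $223,000, meeting the $217,500 threshold. (n), which would lift (m), is not triggered — the reportable unit count is 7, not below 6. Exception (d) does not apply.
None of the exceptions is available; § 39.2 applies in full.

Yes — Beatrix's plant must register with the Waste Registry.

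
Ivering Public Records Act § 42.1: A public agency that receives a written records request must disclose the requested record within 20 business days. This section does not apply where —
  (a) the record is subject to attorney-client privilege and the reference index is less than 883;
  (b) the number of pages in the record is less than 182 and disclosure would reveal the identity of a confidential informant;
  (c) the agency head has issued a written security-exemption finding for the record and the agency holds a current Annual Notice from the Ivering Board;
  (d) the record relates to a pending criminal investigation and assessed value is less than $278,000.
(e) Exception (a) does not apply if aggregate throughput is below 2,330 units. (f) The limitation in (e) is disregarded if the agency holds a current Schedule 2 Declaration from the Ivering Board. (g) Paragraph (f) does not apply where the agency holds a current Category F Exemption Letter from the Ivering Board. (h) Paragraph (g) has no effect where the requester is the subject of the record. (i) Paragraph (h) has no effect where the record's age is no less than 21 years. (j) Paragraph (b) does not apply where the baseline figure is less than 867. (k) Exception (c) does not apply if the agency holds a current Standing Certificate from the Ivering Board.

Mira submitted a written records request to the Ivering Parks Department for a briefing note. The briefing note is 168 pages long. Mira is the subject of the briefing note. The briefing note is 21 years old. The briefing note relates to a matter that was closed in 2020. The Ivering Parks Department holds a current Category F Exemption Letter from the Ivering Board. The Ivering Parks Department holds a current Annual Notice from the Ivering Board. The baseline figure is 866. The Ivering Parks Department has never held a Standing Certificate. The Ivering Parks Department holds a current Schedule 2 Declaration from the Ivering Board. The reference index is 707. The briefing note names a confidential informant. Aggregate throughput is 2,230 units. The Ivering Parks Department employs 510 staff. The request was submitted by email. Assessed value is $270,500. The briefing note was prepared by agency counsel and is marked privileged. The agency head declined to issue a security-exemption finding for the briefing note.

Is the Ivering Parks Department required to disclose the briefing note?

Yes — the Ivering Parks Department must disclose the briefing note.

All of (a)'s requirements are met (the briefing note is privileged; the reference index is 707, less than the 883 limit). But: (e) operates against (a): aggregate throughput is 2,230 units, below the 2,330 units limit. (f) would limit (e) — a current Schedule 2 Declaration is held — but (g) sets (f) aside: (g) operates against (f): a current Category F Exemption Letter is held. (h) would limit (g) — Mira is the subject of the briefing note — but (i) sets (h) aside: (i) operates against (h): the record's age is 21 years, meeting the 21 years threshold. (a) is therefore removed.
All of (b)'s requirements are met (the number of pages in the record is 168, less than the 182 limit; the briefing note names a confidential informant). Turning to paragraph (j): (j) operates — the baseline figure is 866, less than the 867 limit. (b) is therefore removed.
Exception (c) fails — the agency head declined to issue a security-exemption finding.
Exception (d) fails — the briefing note relates to a closed matter.
No exception displaces § 42.1.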